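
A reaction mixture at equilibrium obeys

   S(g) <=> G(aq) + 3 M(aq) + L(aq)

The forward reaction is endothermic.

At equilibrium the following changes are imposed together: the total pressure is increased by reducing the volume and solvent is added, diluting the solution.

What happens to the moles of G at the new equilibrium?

Gas moles: reactants 1, products 0 (Δn_gas = -1). Compression shifts the system toward the side with fewer moles of gas — to the right.
Dilution lowers every aqueous concentration by the same factor. Δn_aq = 5 − 0 = +5, so the system shifts toward the side with more dissolved moles — to the right.
The net shift is to the right. G is a product, so its amount increases.

increases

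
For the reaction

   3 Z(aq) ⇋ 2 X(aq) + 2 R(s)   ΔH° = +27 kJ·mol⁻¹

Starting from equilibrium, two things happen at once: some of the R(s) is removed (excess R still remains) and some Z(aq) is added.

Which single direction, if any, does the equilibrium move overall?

R is a pure solid; its activity is 1 regardless of amount, so Q is unaffected — no shift from this change.
Adding Z (aq), a reactant, drives the reaction to the right.
Only the nonzero effect(s) matter; the net shift is to the right.

right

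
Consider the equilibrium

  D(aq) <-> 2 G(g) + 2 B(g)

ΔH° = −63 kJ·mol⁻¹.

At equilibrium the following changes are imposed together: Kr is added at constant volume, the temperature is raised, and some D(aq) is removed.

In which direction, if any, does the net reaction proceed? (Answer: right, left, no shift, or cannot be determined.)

left

At constant volume, adding an inert gas leaves every reacting species' partial pressure unchanged, so Q is unchanged — no shift from this change.
The forward reaction is exothermic. Raising T favours the endothermic direction — shift to the left.
Removing D (aq), a reactant, drives the reaction to the left.
Only the nonzero effect(s) matter; the net shift is to the left.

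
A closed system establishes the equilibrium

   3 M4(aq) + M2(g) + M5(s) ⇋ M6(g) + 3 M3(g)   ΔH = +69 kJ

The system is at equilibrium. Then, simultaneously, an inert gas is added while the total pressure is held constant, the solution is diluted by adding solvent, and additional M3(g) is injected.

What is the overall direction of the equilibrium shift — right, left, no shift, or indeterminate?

Adding inert gas at constant total pressure expands the volume and lowers every reacting partial pressure. With Δn_gas = 4 − 1 = +3, Q moves away from K toward the side with fewer gas moles, so the system shifts toward the side with more gas moles — to the right.
Dilution lowers every aqueous concentration by the same factor. Δn_aq = 0 − 3 = -3, so the system shifts toward the side with more dissolved moles — to the left.
Adding M3 (g), a product, drives the reaction to the left.
The individual effects push in opposite directions; without quantitative information the net direction cannot be determined.

cannot be determined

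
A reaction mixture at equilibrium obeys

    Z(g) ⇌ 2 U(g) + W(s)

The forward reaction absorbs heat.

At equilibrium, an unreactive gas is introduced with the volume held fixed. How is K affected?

unchanged

The equilibrium constant depends only on temperature. This perturbation changes neither the position of equilibrium nor K.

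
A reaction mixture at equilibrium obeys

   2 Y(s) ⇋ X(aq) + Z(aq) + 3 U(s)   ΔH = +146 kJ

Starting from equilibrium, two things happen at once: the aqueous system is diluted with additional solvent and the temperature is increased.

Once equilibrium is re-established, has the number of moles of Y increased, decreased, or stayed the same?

Dilution lowers every aqueous concentration by the same factor. Δn_aq = 2 − 0 = +2, so the system shifts toward the side with more dissolved moles — to the right.
The forward reaction is endothermic. Raising T favours the endothermic direction — shift to the right.
The net shift is to the right. Y is a reactant, so its amount decreases.

decreases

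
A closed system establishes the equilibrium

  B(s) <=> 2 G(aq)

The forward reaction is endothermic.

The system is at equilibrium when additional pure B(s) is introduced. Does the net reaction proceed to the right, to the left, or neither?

no shift

B is a pure solid; its activity is 1 regardless of amount, so Q is unaffected — no shift from this change.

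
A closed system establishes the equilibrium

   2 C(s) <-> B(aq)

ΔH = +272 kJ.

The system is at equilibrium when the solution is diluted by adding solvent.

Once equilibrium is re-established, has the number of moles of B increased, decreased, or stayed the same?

increases

Dilution lowers every aqueous concentration by the same factor. Δn_aq = 1 − 0 = +1, so the system shifts toward the side with more dissolved moles — to the right.
The net shift is to the right. B is a product, so its amount increases.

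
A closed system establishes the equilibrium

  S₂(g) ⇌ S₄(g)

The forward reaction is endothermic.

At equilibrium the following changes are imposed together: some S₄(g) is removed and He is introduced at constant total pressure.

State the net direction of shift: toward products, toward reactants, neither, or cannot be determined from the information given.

Removing S₄ (g), a product, drives the reaction to the right.
Adding inert gas at constant total pressure expands the volume, scaling every reacting partial pressure by the same factor. Δn_gas = 1 − 1 = 0, so Q is unchanged — no shift.
Only the nonzero effect(s) matter; the net shift is to the right.

right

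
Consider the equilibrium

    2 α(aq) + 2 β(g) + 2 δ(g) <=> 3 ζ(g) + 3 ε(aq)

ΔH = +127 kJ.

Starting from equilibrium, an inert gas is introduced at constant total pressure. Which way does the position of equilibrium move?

Adding inert gas at constant total pressure expands the volume and lowers every reacting partial pressure. With Δn_gas = 3 − 4 = -1, Q moves away from K toward the side with fewer gas moles, so the system shifts toward the side with more gas moles — to the left.

left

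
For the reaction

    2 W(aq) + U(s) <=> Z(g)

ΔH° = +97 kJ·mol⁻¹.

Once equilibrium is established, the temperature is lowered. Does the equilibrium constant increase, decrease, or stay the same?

decreases

K depends on temperature via the van 't Hoff relation. The forward reaction is endothermic, so lowering T decreases K.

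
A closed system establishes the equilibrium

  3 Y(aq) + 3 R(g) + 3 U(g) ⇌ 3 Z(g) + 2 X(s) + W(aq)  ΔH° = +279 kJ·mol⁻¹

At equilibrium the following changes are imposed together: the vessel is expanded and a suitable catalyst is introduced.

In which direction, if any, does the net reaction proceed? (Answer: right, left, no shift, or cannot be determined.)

left

Gas moles: reactants 6, products 3 (Δn_gas = -3). Expansion shifts the system toward the side with more moles of gas — to the left.
A catalyst speeds both forward and reverse rates equally; it changes neither Q nor K — no shift from this change.
Only the nonzero effect(s) matter; the net shift is to the left.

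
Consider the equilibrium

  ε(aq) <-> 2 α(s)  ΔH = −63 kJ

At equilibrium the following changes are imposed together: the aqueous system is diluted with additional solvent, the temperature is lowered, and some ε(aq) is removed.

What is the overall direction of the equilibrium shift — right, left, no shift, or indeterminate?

cannot be determined

Dilution lowers every aqueous concentration by the same factor. Δn_aq = 0 − 1 = -1, so the system shifts toward the side with more dissolved moles — to the left.
The forward reaction is exothermic. Lowering T favours the exothermic direction — shift to the right.
Removing ε (aq), a reactant, drives the reaction to the left.
The individual effects push in opposite directions; without quantitative information the net direction cannot be determined.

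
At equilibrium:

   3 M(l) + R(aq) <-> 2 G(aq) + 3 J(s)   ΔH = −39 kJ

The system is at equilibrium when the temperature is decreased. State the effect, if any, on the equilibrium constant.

increases

K depends on temperature via the van 't Hoff relation. The forward reaction is exothermic, so lowering T increases K.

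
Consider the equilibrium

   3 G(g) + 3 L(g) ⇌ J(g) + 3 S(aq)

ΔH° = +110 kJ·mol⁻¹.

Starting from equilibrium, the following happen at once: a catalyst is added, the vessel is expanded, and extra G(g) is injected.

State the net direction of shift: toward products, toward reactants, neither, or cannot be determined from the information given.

cannot be determined

A catalyst speeds both forward and reverse rates equally; it changes neither Q nor K — no shift from this change.
Gas moles: reactants 6, products 1 (Δn_gas = -5). Expansion shifts the system toward the side with more moles of gas — to the left.
Adding G (g), a reactant, drives the reaction to the right.
The individual effects push in opposite directions; without quantitative information the net direction cannot be determined.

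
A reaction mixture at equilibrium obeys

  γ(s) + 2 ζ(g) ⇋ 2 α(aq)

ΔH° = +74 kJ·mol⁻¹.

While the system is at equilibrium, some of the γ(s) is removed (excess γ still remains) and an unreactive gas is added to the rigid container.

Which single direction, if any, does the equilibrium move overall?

γ is a pure solid; its activity is 1 regardless of amount, so Q is unaffected — no shift from this change.
At constant volume, adding an inert gas leaves every reacting species' partial pressure unchanged, so Q is unchanged — no shift from this change.
None of the changes alters Q relative to K, so there is no net shift.

no shift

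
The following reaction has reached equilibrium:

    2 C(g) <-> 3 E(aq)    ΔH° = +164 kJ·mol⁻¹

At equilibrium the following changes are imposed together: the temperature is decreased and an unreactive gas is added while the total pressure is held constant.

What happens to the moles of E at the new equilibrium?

The forward reaction is endothermic. Lowering T favours the exothermic direction — shift to the left.
Adding inert gas at constant total pressure expands the volume and lowers every reacting partial pressure. With Δn_gas = 0 − 2 = -2, Q moves away from K toward the side with fewer gas moles, so the system shifts toward the side with more gas moles — to the left.
The net shift is to the left. E is a product, so its amount decreases.

decreases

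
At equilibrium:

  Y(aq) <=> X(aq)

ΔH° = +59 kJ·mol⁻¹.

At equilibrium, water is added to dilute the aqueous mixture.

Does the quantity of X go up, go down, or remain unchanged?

Dilution scales every aqueous concentration by the same factor. Δn_aq = 1 − 1 = 0, so Q is unchanged — no shift.
No net shift occurs, so the amount of X is unchanged.

unchanged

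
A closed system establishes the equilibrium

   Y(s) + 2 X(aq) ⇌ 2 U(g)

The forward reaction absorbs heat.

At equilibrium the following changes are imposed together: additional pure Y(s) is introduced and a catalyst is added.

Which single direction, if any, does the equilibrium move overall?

no shift

Y is a pure solid; its activity is 1 regardless of amount, so Q is unaffected — no shift from this change.
A catalyst speeds both forward and reverse rates equally; it changes neither Q nor K — no shift from this change.
None of the changes alters Q relative to K, so there is no net shift.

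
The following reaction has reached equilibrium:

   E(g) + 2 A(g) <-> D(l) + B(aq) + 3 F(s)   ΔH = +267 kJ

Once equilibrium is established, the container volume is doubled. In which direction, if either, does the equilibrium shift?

left

Gas moles: reactants 3, products 0 (Δn_gas = -3). Expansion shifts the system toward the side with more moles of gas — to the left.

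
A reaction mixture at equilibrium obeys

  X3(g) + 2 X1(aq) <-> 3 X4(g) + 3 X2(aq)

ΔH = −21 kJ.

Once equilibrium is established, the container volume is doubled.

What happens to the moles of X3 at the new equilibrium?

Gas moles: reactants 1, products 3 (Δn_gas = +2). Expansion shifts the system toward the side with more moles of gas — to the right.
The net shift is to the right. X3 is a reactant, so its amount decreases.

decreases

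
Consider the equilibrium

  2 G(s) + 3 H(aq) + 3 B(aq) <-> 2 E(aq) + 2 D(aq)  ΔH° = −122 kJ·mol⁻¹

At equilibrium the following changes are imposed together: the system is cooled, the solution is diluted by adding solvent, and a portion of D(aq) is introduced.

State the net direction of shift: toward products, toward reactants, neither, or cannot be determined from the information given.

The forward reaction is exothermic. Lowering T favours the exothermic direction — shift to the right.
Dilution lowers every aqueous concentration by the same factor. Δn_aq = 4 − 6 = -2, so the system shifts toward the side with more dissolved moles — to the left.
Adding D (aq), a product, drives the reaction to the left.
The individual effects push in opposite directions; without quantitative information the net direction cannot be determined.

cannot be determined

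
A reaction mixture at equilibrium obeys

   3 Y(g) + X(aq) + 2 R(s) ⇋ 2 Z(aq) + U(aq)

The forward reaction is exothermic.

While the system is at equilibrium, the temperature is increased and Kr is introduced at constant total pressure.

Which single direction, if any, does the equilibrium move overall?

The forward reaction is exothermic. Raising T favours the endothermic direction — shift to the left.
Adding inert gas at constant total pressure expands the volume and lowers every reacting partial pressure. With Δn_gas = 0 − 3 = -3, Q moves away from K toward the side with fewer gas moles, so the system shifts toward the side with more gas moles — to the left.
All effects act in the same direction — net shift to the left.

left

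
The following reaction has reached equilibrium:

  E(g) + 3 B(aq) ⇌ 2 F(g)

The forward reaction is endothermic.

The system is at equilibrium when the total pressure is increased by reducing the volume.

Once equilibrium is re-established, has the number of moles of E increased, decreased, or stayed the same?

Gas moles: reactants 1, products 2 (Δn_gas = +1). Compression shifts the system toward the side with fewer moles of gas — to the left.
The net shift is to the left. E is a reactant, so its amount increases.

increases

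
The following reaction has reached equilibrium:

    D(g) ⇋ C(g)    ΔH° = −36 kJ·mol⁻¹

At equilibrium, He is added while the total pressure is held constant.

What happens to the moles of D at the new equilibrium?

Adding inert gas at constant total pressure expands the volume, scaling every reacting partial pressure by the same factor. Δn_gas = 1 − 1 = 0, so Q is unchanged — no shift.
No net shift occurs, so the amount of D is unchanged.

unchanged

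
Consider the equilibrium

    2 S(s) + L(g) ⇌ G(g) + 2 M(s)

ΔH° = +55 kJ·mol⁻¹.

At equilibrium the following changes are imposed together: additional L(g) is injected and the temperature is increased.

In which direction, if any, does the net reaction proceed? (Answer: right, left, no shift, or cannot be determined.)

right

Adding L (g), a reactant, drives the reaction to the right.
The forward reaction is endothermic. Raising T favours the endothermic direction — shift to the right.
All effects act in the same direction — net shift to the right.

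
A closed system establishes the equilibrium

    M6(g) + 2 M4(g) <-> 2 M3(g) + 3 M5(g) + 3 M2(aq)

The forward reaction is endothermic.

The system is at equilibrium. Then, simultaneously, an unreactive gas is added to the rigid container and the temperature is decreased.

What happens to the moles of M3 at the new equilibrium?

At constant volume, adding an inert gas leaves every reacting species' partial pressure unchanged, so Q is unchanged — no shift from this change.
The forward reaction is endothermic. Lowering T favours the exothermic direction — shift to the left.
The net shift is to the left. M3 is a product, so its amount decreases.

decreases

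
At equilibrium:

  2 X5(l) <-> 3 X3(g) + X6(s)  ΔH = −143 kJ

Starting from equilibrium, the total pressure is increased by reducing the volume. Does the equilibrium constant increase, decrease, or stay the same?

The equilibrium constant depends only on temperature. This perturbation may move the position of equilibrium, but since T is unchanged, K itself is unchanged.

unchanged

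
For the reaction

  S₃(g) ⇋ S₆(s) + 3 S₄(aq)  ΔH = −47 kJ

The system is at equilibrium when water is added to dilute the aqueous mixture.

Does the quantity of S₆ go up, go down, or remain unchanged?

increases

Dilution lowers every aqueous concentration by the same factor. Δn_aq = 3 − 0 = +3, so the system shifts toward the side with more dissolved moles — to the right.
The net shift is to the right. S₆ is a product, so its amount increases.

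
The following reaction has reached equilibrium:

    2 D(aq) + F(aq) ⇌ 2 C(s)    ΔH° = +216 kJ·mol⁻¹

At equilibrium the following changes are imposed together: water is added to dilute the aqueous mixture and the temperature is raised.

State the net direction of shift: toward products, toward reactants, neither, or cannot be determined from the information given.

cannot be determined

Dilution lowers every aqueous concentration by the same factor. Δn_aq = 0 − 3 = -3, so the system shifts toward the side with more dissolved moles — to the left.
The forward reaction is endothermic. Raising T favours the endothermic direction — shift to the right.
The individual effects push in opposite directions; without quantitative information the net direction cannot be determined.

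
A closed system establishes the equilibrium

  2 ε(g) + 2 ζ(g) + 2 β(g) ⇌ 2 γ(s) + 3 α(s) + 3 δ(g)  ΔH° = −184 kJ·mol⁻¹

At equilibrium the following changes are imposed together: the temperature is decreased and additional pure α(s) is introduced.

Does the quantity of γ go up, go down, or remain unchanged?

increases

The forward reaction is exothermic. Lowering T favours the exothermic direction — shift to the right.
α is a pure solid; its activity is 1 regardless of amount, so Q is unaffected — no shift from this change.
The net shift is to the right. γ is a product, so its amount increases.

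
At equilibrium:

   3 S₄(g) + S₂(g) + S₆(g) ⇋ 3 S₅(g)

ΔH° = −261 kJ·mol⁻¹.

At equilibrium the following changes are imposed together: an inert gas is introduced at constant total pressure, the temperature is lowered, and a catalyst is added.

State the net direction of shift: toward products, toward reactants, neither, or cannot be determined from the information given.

Adding inert gas at constant total pressure expands the volume and lowers every reacting partial pressure. With Δn_gas = 3 − 5 = -2, Q moves away from K toward the side with fewer gas moles, so the system shifts toward the side with more gas moles — to the left.
The forward reaction is exothermic. Lowering T favours the exothermic direction — shift to the right.
A catalyst speeds both forward and reverse rates equally; it changes neither Q nor K — no shift from this change.
The individual effects push in opposite directions; without quantitative information the net direction cannot be determined.

cannot be determined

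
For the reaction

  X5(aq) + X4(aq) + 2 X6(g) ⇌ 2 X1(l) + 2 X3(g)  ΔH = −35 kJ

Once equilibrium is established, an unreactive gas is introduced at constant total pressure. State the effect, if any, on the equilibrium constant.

unchanged

The equilibrium constant depends only on temperature. This perturbation changes neither the position of equilibrium nor K.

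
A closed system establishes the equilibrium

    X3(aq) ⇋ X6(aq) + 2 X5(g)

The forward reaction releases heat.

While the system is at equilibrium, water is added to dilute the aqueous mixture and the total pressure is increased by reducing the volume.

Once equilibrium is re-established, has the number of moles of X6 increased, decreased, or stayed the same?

Dilution scales every aqueous concentration by the same factor. Δn_aq = 1 − 1 = 0, so Q is unchanged — no shift.
Gas moles: reactants 0, products 2 (Δn_gas = +2). Compression shifts the system toward the side with fewer moles of gas — to the left.
The net shift is to the left. X6 is a product, so its amount decreases.

decreases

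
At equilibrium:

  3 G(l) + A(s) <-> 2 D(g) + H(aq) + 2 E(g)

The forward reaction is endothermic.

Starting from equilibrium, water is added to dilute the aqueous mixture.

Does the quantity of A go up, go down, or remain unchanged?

decreases

Dilution lowers every aqueous concentration by the same factor. Δn_aq = 1 − 0 = +1, so the system shifts toward the side with more dissolved moles — to the right.
The net shift is to the right. A is a reactant, so its amount decreases.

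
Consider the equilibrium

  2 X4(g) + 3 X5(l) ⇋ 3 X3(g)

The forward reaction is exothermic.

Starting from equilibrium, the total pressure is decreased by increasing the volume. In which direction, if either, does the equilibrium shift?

Gas moles: reactants 2, products 3 (Δn_gas = +1). Expansion shifts the system toward the side with more moles of gas — to the right.

right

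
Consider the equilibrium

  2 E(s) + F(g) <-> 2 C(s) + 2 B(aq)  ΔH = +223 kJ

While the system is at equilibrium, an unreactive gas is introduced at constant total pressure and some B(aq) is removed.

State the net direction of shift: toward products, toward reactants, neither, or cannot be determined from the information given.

cannot be determined

Adding inert gas at constant total pressure expands the volume and lowers every reacting partial pressure. With Δn_gas = 0 − 1 = -1, Q moves away from K toward the side with fewer gas moles, so the system shifts toward the side with more gas moles — to the left.
Removing B (aq), a product, drives the reaction to the right.
The individual effects push in opposite directions; without quantitative information the net direction cannot be determined.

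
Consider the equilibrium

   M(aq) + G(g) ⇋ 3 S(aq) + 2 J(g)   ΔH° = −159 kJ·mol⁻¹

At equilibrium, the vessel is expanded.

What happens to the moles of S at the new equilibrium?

increases

Gas moles: reactants 1, products 2 (Δn_gas = +1). Expansion shifts the system toward the side with more moles of gas — to the right.
The net shift is to the right. S is a product, so its amount increases.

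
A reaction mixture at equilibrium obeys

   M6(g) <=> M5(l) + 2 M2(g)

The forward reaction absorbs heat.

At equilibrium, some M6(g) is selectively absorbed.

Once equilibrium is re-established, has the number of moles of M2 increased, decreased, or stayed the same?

Removing M6 (g), a reactant, drives the reaction to the left.
The net shift is to the left. M2 is a product, so its amount decreases.

decreases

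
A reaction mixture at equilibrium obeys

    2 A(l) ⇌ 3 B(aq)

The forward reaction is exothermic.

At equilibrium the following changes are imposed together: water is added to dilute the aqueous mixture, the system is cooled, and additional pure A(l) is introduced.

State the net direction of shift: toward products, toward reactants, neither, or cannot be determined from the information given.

Dilution lowers every aqueous concentration by the same factor. Δn_aq = 3 − 0 = +3, so the system shifts toward the side with more dissolved moles — to the right.
The forward reaction is exothermic. Lowering T favours the exothermic direction — shift to the right.
A is a pure liquid; its activity is 1 regardless of amount, so Q is unaffected — no shift from this change.
Only the nonzero effect(s) matter; the net shift is to the right.

right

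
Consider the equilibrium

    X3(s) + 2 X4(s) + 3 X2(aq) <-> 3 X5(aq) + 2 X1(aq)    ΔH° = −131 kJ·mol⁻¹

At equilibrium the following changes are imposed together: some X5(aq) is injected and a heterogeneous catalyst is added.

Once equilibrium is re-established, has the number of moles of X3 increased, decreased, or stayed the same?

increases

Adding X5 (aq), a product, drives the reaction to the left.
A catalyst speeds both forward and reverse rates equally; it changes neither Q nor K — no shift from this change.
The net shift is to the left. X3 is a reactant, so its amount increases.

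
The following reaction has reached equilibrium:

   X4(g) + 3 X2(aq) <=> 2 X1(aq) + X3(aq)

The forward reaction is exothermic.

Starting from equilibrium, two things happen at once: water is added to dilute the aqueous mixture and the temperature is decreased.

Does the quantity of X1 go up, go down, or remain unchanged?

increases

Dilution scales every aqueous concentration by the same factor. Δn_aq = 3 − 3 = 0, so Q is unchanged — no shift.
The forward reaction is exothermic. Lowering T favours the exothermic direction — shift to the right.
The net shift is to the right. X1 is a product, so its amount increases.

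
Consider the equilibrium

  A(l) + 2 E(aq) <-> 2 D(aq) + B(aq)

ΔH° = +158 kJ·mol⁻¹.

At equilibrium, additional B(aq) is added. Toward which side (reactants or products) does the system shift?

Adding B (aq), a product, drives the reaction to the left.

left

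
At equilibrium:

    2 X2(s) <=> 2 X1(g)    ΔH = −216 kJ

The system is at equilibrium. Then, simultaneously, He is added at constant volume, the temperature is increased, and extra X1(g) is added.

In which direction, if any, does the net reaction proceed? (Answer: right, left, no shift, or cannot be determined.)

left

At constant volume, adding an inert gas leaves every reacting species' partial pressure unchanged, so Q is unchanged — no shift from this change.
The forward reaction is exothermic. Raising T favours the endothermic direction — shift to the left.
Adding X1 (g), a product, drives the reaction to the left.
Only the nonzero effect(s) matter; the net shift is to the left.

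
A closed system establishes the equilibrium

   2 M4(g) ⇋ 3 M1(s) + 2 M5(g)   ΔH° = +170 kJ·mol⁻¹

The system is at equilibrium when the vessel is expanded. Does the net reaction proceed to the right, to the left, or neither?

Gas moles: reactants 2, products 2. Δn_gas = 0, so a volume change leaves Q equal to K — no shift from this change.

no shift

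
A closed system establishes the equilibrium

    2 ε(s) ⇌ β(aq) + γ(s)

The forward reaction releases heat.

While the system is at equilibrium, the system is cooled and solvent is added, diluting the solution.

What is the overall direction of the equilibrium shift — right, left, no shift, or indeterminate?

The forward reaction is exothermic. Lowering T favours the exothermic direction — shift to the right.
Dilution lowers every aqueous concentration by the same factor. Δn_aq = 1 − 0 = +1, so the system shifts toward the side with more dissolved moles — to the right.
All effects act in the same direction — net shift to the right.

right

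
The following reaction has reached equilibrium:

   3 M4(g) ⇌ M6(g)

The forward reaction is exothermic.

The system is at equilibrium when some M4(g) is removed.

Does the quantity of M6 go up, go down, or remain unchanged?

decreases

Removing M4 (g), a reactant, drives the reaction to the left.
The net shift is to the left. M6 is a product, so its amount decreases.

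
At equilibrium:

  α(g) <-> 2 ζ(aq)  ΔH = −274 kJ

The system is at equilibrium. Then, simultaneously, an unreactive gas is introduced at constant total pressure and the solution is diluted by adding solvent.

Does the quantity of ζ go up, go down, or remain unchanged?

Adding inert gas at constant total pressure expands the volume and lowers every reacting partial pressure. With Δn_gas = 0 − 1 = -1, Q moves away from K toward the side with fewer gas moles, so the system shifts toward the side with more gas moles — to the left.
Dilution lowers every aqueous concentration by the same factor. Δn_aq = 2 − 0 = +2, so the system shifts toward the side with more dissolved moles — to the right.
The two effects oppose each other, so the net shift — and hence the change in ζ — cannot be determined from the given information.

cannot be determined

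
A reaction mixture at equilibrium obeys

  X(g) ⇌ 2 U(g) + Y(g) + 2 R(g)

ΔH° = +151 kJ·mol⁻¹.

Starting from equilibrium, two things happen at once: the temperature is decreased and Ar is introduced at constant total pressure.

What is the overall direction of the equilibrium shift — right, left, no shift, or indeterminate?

The forward reaction is endothermic. Lowering T favours the exothermic direction — shift to the left.
Adding inert gas at constant total pressure expands the volume and lowers every reacting partial pressure. With Δn_gas = 5 − 1 = +4, Q moves away from K toward the side with fewer gas moles, so the system shifts toward the side with more gas moles — to the right.
The individual effects push in opposite directions; without quantitative information the net direction cannot be determined.

cannot be determined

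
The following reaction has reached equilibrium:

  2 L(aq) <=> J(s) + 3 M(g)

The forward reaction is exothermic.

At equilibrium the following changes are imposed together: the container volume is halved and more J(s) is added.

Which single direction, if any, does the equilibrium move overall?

Gas moles: reactants 0, products 3 (Δn_gas = +3). Compression shifts the system toward the side with fewer moles of gas — to the left.
J is a pure solid; its activity is 1 regardless of amount, so Q is unaffected — no shift from this change.
Only the nonzero effect(s) matter; the net shift is to the left.

left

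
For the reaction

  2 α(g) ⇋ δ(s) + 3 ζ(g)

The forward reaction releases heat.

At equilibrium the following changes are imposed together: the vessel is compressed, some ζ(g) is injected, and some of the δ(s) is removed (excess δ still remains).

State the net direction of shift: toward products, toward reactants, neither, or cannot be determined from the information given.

Gas moles: reactants 2, products 3 (Δn_gas = +1). Compression shifts the system toward the side with fewer moles of gas — to the left.
Adding ζ (g), a product, drives the reaction to the left.
δ is a pure solid; its activity is 1 regardless of amount, so Q is unaffected — no shift from this change.
Only the nonzero effect(s) matter; the net shift is to the left.

left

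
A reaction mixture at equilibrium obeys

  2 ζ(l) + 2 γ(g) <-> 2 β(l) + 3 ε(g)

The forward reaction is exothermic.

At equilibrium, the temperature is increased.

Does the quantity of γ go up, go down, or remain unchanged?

The forward reaction is exothermic. Raising T favours the endothermic direction — shift to the left.
The net shift is to the left. γ is a reactant, so its amount increases.

increases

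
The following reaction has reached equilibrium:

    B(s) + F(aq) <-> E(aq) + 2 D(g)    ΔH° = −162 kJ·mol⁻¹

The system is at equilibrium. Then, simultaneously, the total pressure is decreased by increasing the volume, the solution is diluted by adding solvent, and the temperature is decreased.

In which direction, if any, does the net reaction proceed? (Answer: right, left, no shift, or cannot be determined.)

Gas moles: reactants 0, products 2 (Δn_gas = +2). Expansion shifts the system toward the side with more moles of gas — to the right.
Dilution scales every aqueous concentration by the same factor. Δn_aq = 1 − 1 = 0, so Q is unchanged — no shift.
The forward reaction is exothermic. Lowering T favours the exothermic direction — shift to the right.
Only the nonzero effect(s) matter; the net shift is to the right.

right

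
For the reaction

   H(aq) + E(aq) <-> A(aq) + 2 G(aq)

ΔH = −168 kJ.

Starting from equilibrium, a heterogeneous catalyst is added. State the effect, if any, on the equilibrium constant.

unchanged

The equilibrium constant depends only on temperature. This perturbation changes neither the position of equilibrium nor K.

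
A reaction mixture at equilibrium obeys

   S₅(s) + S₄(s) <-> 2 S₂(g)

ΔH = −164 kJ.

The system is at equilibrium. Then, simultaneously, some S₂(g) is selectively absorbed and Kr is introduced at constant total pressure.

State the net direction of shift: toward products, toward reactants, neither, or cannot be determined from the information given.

Removing S₂ (g), a product, drives the reaction to the right.
Adding inert gas at constant total pressure expands the volume and lowers every reacting partial pressure. With Δn_gas = 2 − 0 = +2, Q moves away from K toward the side with fewer gas moles, so the system shifts toward the side with more gas moles — to the right.
All effects act in the same direction — net shift to the right.

right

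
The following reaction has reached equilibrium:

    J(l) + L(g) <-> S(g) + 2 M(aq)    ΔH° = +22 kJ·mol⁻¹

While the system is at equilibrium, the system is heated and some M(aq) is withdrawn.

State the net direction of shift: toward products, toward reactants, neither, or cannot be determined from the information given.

The forward reaction is endothermic. Raising T favours the endothermic direction — shift to the right.
Removing M (aq), a product, drives the reaction to the right.
All effects act in the same direction — net shift to the right.

right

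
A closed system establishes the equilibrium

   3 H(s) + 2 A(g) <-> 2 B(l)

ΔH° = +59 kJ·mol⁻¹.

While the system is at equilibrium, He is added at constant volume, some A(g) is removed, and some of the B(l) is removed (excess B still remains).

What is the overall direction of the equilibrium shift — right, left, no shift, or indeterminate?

At constant volume, adding an inert gas leaves every reacting species' partial pressure unchanged, so Q is unchanged — no shift from this change.
Removing A (g), a reactant, drives the reaction to the left.
B is a pure liquid; its activity is 1 regardless of amount, so Q is unaffected — no shift from this change.
Only the nonzero effect(s) matter; the net shift is to the left.

left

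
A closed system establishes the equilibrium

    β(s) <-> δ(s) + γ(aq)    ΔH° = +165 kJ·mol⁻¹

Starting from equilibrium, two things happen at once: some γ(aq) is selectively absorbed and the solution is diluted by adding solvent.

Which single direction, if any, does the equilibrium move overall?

right

Removing γ (aq), a product, drives the reaction to the right.
Dilution lowers every aqueous concentration by the same factor. Δn_aq = 1 − 0 = +1, so the system shifts toward the side with more dissolved moles — to the right.
All effects act in the same direction — net shift to the right.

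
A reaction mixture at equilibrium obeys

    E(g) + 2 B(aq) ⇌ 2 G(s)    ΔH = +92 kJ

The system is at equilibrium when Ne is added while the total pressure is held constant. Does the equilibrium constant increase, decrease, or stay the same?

unchanged

The equilibrium constant depends only on temperature. This perturbation may move the position of equilibrium, but since T is unchanged, K itself is unchanged.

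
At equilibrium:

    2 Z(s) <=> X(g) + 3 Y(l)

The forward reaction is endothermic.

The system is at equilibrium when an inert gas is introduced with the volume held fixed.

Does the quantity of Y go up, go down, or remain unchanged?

unchanged

At constant volume, adding an inert gas leaves every reacting species' partial pressure unchanged, so Q is unchanged — no shift from this change.
No net shift occurs, so the amount of Y is unchanged.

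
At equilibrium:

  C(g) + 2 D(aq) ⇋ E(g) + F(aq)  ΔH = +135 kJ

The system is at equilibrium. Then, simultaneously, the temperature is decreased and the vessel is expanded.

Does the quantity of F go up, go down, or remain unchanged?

decreases

The forward reaction is endothermic. Lowering T favours the exothermic direction — shift to the left.
Gas moles: reactants 1, products 1. Δn_gas = 0, so a volume change leaves Q equal to K — no shift from this change.
The net shift is to the left. F is a product, so its amount decreases.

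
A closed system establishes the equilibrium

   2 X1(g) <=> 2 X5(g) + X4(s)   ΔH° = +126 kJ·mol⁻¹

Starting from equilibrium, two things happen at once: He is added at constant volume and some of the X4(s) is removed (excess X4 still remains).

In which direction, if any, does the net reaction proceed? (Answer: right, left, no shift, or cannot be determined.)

no shift

At constant volume, adding an inert gas leaves every reacting species' partial pressure unchanged, so Q is unchanged — no shift from this change.
X4 is a pure solid; its activity is 1 regardless of amount, so Q is unaffected — no shift from this change.
None of the changes alters Q relative to K, so there is no net shift.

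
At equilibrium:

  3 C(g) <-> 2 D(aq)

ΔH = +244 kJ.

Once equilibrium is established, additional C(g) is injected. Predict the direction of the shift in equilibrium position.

right

Adding C (g), a reactant, drives the reaction to the right.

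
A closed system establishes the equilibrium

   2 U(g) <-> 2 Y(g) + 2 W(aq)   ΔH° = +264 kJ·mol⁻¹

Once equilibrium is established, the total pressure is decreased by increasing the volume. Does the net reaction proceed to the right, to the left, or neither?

Gas moles: reactants 2, products 2. Δn_gas = 0, so a volume change leaves Q equal to K — no shift from this change.

no shift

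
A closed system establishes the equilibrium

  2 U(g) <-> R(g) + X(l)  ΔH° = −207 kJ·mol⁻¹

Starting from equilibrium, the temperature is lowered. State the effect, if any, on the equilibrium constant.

increases

K depends on temperature via the van 't Hoff relation. The forward reaction is exothermic, so lowering T increases K.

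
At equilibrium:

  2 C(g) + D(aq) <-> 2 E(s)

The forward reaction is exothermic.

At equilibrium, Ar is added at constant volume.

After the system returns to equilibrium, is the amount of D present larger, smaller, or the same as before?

At constant volume, adding an inert gas leaves every reacting species' partial pressure unchanged, so Q is unchanged — no shift from this change.
No net shift occurs, so the amount of D is unchanged.

unchanged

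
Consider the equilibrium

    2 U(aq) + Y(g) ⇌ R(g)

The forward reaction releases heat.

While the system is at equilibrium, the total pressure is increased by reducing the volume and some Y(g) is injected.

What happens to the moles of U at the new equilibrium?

Gas moles: reactants 1, products 1. Δn_gas = 0, so a volume change leaves Q equal to K — no shift from this change.
Adding Y (g), a reactant, drives the reaction to the right.
The net shift is to the right. U is a reactant, so its amount decreases.

decreases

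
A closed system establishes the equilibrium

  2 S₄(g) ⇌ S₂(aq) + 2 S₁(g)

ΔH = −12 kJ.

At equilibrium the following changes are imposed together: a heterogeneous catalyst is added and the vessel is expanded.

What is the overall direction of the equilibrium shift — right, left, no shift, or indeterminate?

no shift

A catalyst speeds both forward and reverse rates equally; it changes neither Q nor K — no shift from this change.
Gas moles: reactants 2, products 2. Δn_gas = 0, so a volume change leaves Q equal to K — no shift from this change.
None of the changes alters Q relative to K, so there is no net shift.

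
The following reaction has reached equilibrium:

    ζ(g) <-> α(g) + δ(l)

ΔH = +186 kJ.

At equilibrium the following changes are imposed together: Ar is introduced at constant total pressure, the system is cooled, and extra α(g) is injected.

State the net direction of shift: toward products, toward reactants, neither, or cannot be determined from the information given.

left

Adding inert gas at constant total pressure expands the volume, scaling every reacting partial pressure by the same factor. Δn_gas = 1 − 1 = 0, so Q is unchanged — no shift.
The forward reaction is endothermic. Lowering T favours the exothermic direction — shift to the left.
Adding α (g), a product, drives the reaction to the left.
Only the nonzero effect(s) matter; the net shift is to the left.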